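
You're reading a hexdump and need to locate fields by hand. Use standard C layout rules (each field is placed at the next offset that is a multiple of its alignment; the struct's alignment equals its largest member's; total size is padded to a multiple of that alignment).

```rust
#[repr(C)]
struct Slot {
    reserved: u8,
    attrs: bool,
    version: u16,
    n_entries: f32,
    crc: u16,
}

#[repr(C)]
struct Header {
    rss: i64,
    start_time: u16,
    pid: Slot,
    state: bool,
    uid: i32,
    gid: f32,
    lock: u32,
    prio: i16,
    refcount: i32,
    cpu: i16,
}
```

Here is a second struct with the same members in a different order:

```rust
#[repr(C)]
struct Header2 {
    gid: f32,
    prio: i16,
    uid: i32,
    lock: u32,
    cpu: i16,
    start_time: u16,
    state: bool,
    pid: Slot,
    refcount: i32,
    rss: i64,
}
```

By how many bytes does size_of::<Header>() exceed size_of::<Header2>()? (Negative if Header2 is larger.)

8

Slot: reserved at 0 (size 1, align 1) → ends 1; attrs at 1 (size 1, align 1) → ends 2; version at 2 (size 2, align 2) → ends 4; n_entries at 4 (size 4, align 4) → ends 8; crc at 8 (size 2, align 2) → ends 10; tail pad 2 to reach multiple of 4; total 12 bytes, alignment 4
rss at 0 (size 8, align 8) → ends 8
start_time at 8 (size 2, align 2) → ends 10
pad 2 to align 4 for pid
pid at 12 (size 12, align 4) → ends 24
state at 24 (size 1, align 1) → ends 25
pad 3 to align 4 for uid
uid at 28 (size 4, align 4) → ends 32
gid at 32 (size 4, align 4) → ends 36
lock at 36 (size 4, align 4) → ends 40
prio at 40 (size 2, align 2) → ends 42
pad 2 to align 4 for refcount
refcount at 44 (size 4, align 4) → ends 48
cpu at 48 (size 2, align 2) → ends 50
tail pad 6 to reach multiple of 8
total 56 bytes, alignment 8
— Header2 —
gid at 0 (size 4, align 4) → ends 4
prio at 4 (size 2, align 2) → ends 6
pad 2 to align 4 for uid
uid at 8 (size 4, align 4) → ends 12
lock at 12 (size 4, align 4) → ends 16
cpu at 16 (size 2, align 2) → ends 18
start_time at 18 (size 2, align 2) → ends 20
state at 20 (size 1, align 1) → ends 21
pad 3 to align 4 for pid
pid at 24 (size 12, align 4) → ends 36
refcount at 36 (size 4, align 4) → ends 40
rss at 40 (size 8, align 8) → ends 48
total 48 bytes, alignment 8
56 − 48 = 8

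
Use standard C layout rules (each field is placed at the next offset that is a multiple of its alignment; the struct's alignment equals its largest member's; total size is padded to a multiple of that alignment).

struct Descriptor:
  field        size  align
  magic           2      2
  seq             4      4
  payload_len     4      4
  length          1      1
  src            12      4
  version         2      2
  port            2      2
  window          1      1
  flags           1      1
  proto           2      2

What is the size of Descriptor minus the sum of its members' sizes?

5

0..2  magic  (2B, 2-aligned)
2..4  -- padding (2B)
4..8  seq  (4B, 4-aligned)
8..12  payload_len  (4B, 4-aligned)
12..13  length  (1B, 1-aligned)
13..16  -- padding (3B)
16..28  src  (12B, 4-aligned)
28..30  version  (2B, 2-aligned)
30..32  port  (2B, 2-aligned)
32..33  window  (1B, 1-aligned)
33..34  flags  (1B, 1-aligned)
34..36  proto  (2B, 2-aligned)
sizeof = 36, alignof = 4
data bytes 31, size 36 → padding 5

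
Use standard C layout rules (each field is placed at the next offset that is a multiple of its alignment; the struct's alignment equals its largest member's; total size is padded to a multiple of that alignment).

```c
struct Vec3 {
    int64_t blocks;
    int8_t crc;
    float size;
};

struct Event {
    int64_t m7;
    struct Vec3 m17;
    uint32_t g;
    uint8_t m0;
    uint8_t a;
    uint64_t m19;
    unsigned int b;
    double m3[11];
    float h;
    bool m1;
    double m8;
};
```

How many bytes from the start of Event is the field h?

Vec3: blocks at 0 (size 8, align 8) → ends 8; crc at 8 (size 1, align 1) → ends 9; pad 3 to align 4 for size; size at 12 (size 4, align 4) → ends 16; total 16 bytes, alignment 8
m7 at 0 (size 8, align 8) → ends 8
m17 at 8 (size 16, align 8) → ends 24
g at 24 (size 4, align 4) → ends 28
m0 at 28 (size 1, align 1) → ends 29
a at 29 (size 1, align 1) → ends 30
pad 2 to align 8 for m19
m19 at 32 (size 8, align 8) → ends 40
b at 40 (size 4, align 4) → ends 44
pad 4 to align 8 for m3
m3 at 48 (size 88, align 8) → ends 136
h at 136 (size 4, align 4) → ends 140

136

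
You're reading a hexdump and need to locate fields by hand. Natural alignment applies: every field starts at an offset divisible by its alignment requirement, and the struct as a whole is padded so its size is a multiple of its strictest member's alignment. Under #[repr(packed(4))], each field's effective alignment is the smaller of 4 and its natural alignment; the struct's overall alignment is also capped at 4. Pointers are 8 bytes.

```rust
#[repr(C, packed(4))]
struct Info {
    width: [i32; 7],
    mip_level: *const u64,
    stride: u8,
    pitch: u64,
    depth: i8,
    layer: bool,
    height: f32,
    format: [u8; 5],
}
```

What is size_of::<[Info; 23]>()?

1472

0..28  width  (28B, 4-aligned)
28..36  mip_level  (8B, 4-aligned)
36..37  stride  (1B, 1-aligned)
37..40  -- padding (3B)
40..48  pitch  (8B, 4-aligned)
48..49  depth  (1B, 1-aligned)
49..50  layer  (1B, 1-aligned)
50..52  -- padding (2B)
52..56  height  (4B, 4-aligned)
56..61  format  (5B, 1-aligned)
61..64  -- tail padding (3B)
sizeof = 64, alignof = 4
array of 23: 23 × 64 = 1472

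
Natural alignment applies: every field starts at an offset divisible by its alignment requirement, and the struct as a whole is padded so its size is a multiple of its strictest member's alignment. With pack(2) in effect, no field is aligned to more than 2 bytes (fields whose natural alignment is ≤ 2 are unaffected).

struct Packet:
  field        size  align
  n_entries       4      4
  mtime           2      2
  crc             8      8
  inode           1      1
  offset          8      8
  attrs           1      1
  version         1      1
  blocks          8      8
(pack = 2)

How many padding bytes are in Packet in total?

1

0..4  n_entries  (4B, 2-aligned)
4..6  mtime  (2B, 2-aligned)
6..14  crc  (8B, 2-aligned)
14..15  inode  (1B, 1-aligned)
15..16  -- padding (1B)
16..24  offset  (8B, 2-aligned)
24..25  attrs  (1B, 1-aligned)
25..26  version  (1B, 1-aligned)
26..34  blocks  (8B, 2-aligned)
sizeof = 34, alignof = 2
data bytes 33, size 34 → padding 1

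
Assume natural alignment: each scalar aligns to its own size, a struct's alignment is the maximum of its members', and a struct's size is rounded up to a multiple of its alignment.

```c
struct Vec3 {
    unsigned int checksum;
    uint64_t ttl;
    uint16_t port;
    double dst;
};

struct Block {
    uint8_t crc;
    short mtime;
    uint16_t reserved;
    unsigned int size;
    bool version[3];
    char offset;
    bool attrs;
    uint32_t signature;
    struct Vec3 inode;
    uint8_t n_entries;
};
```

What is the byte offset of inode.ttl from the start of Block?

32

Vec3: 0..4  checksum  (4B, 4-aligned); 4..8  -- padding (4B); 8..16  ttl  (8B, 8-aligned); 16..18  port  (2B, 2-aligned); 18..24  -- padding (6B); 24..32  dst  (8B, 8-aligned); sizeof = 32, alignof = 8
0..1  crc  (1B, 1-aligned)
1..2  -- padding (1B)
2..4  mtime  (2B, 2-aligned)
4..6  reserved  (2B, 2-aligned)
6..8  -- padding (2B)
8..12  size  (4B, 4-aligned)
12..15  version  (3B, 1-aligned)
15..16  offset  (1B, 1-aligned)
16..17  attrs  (1B, 1-aligned)
17..20  -- padding (3B)
20..24  signature  (4B, 4-aligned)
24..56  inode  (32B, 8-aligned)
within Vec3: ttl at 8
24 + 8 = 32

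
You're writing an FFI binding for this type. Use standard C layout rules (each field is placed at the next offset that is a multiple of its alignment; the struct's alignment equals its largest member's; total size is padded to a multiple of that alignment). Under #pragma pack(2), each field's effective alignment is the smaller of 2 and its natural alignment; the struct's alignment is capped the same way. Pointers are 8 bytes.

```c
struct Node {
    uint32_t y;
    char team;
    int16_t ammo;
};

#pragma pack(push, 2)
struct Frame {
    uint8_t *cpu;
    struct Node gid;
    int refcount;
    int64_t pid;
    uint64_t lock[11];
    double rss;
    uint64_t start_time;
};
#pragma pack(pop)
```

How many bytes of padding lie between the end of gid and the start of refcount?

0

Node: y at 0 (size 4, align 4) → ends 4; team at 4 (size 1, align 1) → ends 5; pad 1 to align 2 for ammo; ammo at 6 (size 2, align 2) → ends 8; total 8 bytes, alignment 4
cpu at 0 (size 8, align 2) → ends 8
gid at 8 (size 8, align 2) → ends 16
refcount at 16 (size 4, align 2) → ends 20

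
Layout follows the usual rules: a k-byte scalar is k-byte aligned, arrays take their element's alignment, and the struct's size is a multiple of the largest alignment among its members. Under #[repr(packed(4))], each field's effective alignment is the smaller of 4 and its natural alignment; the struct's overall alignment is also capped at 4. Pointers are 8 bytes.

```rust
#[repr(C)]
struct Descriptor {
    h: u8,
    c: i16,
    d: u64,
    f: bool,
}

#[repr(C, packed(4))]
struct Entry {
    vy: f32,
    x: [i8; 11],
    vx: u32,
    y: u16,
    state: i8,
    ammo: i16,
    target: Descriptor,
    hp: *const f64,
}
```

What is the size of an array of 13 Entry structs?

Descriptor: @0: h [1B, align 1] → 1; +1 pad (align 2); @2: c [2B, align 2] → 4; +4 pad (align 8); @8: d [8B, align 8] → 16; @16: f [1B, align 1] → 17; +7 tail pad (align 8); size 24, align 8
@0: vy [4B, align 4] → 4
@4: x [11B, align 1] → 15
+1 pad (align 4)
@16: vx [4B, align 4] → 20
@20: y [2B, align 2] → 22
@22: state [1B, align 1] → 23
+1 pad (align 2)
@24: ammo [2B, align 2] → 26
+2 pad (align 4)
@28: target [24B, align 4] → 52
@52: hp [8B, align 4] → 60
size 60, align 4
array of 13: 13 × 60 = 780

780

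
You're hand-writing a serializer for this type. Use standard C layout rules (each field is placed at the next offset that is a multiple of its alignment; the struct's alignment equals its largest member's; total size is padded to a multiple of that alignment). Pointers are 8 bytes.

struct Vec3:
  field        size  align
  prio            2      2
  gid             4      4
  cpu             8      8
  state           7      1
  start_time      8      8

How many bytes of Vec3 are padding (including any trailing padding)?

prio at 0 (size 2, align 2) → ends 2
pad 2 to align 4 for gid
gid at 4 (size 4, align 4) → ends 8
cpu at 8 (size 8, align 8) → ends 16
state at 16 (size 7, align 1) → ends 23
pad 1 to align 8 for start_time
start_time at 24 (size 8, align 8) → ends 32
total 32 bytes, alignment 8
data bytes 29, size 32 → padding 3

3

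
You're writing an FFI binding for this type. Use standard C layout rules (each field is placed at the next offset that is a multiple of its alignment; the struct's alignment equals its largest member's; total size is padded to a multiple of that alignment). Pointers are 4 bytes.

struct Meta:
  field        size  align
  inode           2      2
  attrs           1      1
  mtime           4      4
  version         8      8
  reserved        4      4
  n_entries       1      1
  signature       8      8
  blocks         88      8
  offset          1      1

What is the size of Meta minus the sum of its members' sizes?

11

0..2  inode  (2B, 2-aligned)
2..3  attrs  (1B, 1-aligned)
3..4  -- padding (1B)
4..8  mtime  (4B, 4-aligned)
8..16  version  (8B, 8-aligned)
16..20  reserved  (4B, 4-aligned)
20..21  n_entries  (1B, 1-aligned)
21..24  -- padding (3B)
24..32  signature  (8B, 8-aligned)
32..120  blocks  (88B, 8-aligned)
120..121  offset  (1B, 1-aligned)
121..128  -- tail padding (7B)
sizeof = 128, alignof = 8
data bytes 117, size 128 → padding 11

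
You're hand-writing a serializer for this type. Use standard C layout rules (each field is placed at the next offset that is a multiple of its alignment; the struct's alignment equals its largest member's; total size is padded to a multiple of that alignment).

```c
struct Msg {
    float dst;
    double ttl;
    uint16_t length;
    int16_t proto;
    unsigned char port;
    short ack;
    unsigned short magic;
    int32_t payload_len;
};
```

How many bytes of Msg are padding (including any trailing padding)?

dst at 0 (size 4, align 4) → ends 4
pad 4 to align 8 for ttl
ttl at 8 (size 8, align 8) → ends 16
length at 16 (size 2, align 2) → ends 18
proto at 18 (size 2, align 2) → ends 20
port at 20 (size 1, align 1) → ends 21
pad 1 to align 2 for ack
ack at 22 (size 2, align 2) → ends 24
magic at 24 (size 2, align 2) → ends 26
pad 2 to align 4 for payload_len
payload_len at 28 (size 4, align 4) → ends 32
total 32 bytes, alignment 8
data bytes 25, size 32 → padding 7

7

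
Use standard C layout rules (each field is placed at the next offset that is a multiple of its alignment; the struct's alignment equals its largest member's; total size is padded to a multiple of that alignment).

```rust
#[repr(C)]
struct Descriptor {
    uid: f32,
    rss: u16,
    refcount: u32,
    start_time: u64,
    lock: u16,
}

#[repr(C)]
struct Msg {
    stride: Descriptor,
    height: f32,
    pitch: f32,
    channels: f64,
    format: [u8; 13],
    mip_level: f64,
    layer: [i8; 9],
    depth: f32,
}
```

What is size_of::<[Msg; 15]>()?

1320

Descriptor: 0..4  uid  (4B, 4-aligned); 4..6  rss  (2B, 2-aligned); 6..8  -- padding (2B); 8..12  refcount  (4B, 4-aligned); 12..16  -- padding (4B); 16..24  start_time  (8B, 8-aligned); 24..26  lock  (2B, 2-aligned); 26..32  -- tail padding (6B); sizeof = 32, alignof = 8
0..32  stride  (32B, 8-aligned)
32..36  height  (4B, 4-aligned)
36..40  pitch  (4B, 4-aligned)
40..48  channels  (8B, 8-aligned)
48..61  format  (13B, 1-aligned)
61..64  -- padding (3B)
64..72  mip_level  (8B, 8-aligned)
72..81  layer  (9B, 1-aligned)
81..84  -- padding (3B)
84..88  depth  (4B, 4-aligned)
sizeof = 88, alignof = 8
array of 15: 15 × 88 = 1320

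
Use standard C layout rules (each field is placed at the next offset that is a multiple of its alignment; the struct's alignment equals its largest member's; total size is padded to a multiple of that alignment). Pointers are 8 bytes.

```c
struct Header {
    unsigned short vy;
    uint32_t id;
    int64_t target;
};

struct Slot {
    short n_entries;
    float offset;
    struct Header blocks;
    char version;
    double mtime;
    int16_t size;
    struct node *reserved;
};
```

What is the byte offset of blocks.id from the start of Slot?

12

Header: vy at 0 (size 2, align 2) → ends 2; pad 2 to align 4 for id; id at 4 (size 4, align 4) → ends 8; target at 8 (size 8, align 8) → ends 16; total 16 bytes, alignment 8
n_entries at 0 (size 2, align 2) → ends 2
pad 2 to align 4 for offset
offset at 4 (size 4, align 4) → ends 8
blocks at 8 (size 16, align 8) → ends 24
within Header: id at 4
8 + 4 = 12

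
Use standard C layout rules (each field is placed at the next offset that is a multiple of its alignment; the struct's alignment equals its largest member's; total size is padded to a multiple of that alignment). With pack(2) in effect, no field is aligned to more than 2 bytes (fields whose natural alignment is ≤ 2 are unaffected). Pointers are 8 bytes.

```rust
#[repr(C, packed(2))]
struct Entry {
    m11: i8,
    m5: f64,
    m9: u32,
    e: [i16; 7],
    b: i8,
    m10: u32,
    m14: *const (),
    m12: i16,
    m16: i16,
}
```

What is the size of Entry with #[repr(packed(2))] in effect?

46

m11 at 0 (size 1, align 1) → ends 1
pad 1 to align 2 for m5
m5 at 2 (size 8, align 2) → ends 10
m9 at 10 (size 4, align 2) → ends 14
e at 14 (size 14, align 2) → ends 28
b at 28 (size 1, align 1) → ends 29
pad 1 to align 2 for m10
m10 at 30 (size 4, align 2) → ends 34
m14 at 34 (size 8, align 2) → ends 42
m12 at 42 (size 2, align 2) → ends 44
m16 at 44 (size 2, align 2) → ends 46
total 46 bytes, alignment 2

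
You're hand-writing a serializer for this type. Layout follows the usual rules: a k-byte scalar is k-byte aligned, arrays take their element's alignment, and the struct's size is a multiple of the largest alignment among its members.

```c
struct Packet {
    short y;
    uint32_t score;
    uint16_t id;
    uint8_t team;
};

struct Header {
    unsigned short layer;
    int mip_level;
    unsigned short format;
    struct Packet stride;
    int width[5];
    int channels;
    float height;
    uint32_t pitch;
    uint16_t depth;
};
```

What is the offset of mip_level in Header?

4

Packet: y at 0 (size 2, align 2) → ends 2; pad 2 to align 4 for score; score at 4 (size 4, align 4) → ends 8; id at 8 (size 2, align 2) → ends 10; team at 10 (size 1, align 1) → ends 11; tail pad 1 to reach multiple of 4; total 12 bytes, alignment 4
layer at 0 (size 2, align 2) → ends 2
pad 2 to align 4 for mip_level
mip_level at 4 (size 4, align 4) → ends 8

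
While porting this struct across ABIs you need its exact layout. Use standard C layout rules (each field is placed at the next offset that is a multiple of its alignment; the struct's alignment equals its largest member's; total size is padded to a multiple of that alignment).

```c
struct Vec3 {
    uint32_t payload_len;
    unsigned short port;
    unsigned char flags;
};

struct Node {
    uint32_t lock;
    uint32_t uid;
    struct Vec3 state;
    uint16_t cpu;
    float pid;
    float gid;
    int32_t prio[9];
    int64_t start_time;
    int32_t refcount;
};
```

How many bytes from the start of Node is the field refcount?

72

Vec3: @0: payload_len [4B, align 4] → 4; @4: port [2B, align 2] → 6; @6: flags [1B, align 1] → 7; +1 tail pad (align 4); size 8, align 4
@0: lock [4B, align 4] → 4
@4: uid [4B, align 4] → 8
@8: state [8B, align 4] → 16
@16: cpu [2B, align 2] → 18
+2 pad (align 4)
@20: pid [4B, align 4] → 24
@24: gid [4B, align 4] → 28
@28: prio [36B, align 4] → 64
@64: start_time [8B, align 8] → 72
@72: refcount [4B, align 4] → 76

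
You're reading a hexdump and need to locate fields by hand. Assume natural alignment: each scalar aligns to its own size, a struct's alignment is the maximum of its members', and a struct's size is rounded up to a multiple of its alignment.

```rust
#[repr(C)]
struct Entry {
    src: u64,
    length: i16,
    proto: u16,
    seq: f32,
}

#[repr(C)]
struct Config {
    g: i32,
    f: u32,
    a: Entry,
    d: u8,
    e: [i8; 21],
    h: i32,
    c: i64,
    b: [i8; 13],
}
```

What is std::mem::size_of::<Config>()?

80 bytes

Entry: 0..8  src  (8B, 8-aligned); 8..10  length  (2B, 2-aligned); 10..12  proto  (2B, 2-aligned); 12..16  seq  (4B, 4-aligned); sizeof = 16, alignof = 8
0..4  g  (4B, 4-aligned)
4..8  f  (4B, 4-aligned)
8..24  a  (16B, 8-aligned)
24..25  d  (1B, 1-aligned)
25..46  e  (21B, 1-aligned)
46..48  -- padding (2B)
48..52  h  (4B, 4-aligned)
52..56  -- padding (4B)
56..64  c  (8B, 8-aligned)
64..77  b  (13B, 1-aligned)
77..80  -- tail padding (3B)
sizeof = 80, alignof = 8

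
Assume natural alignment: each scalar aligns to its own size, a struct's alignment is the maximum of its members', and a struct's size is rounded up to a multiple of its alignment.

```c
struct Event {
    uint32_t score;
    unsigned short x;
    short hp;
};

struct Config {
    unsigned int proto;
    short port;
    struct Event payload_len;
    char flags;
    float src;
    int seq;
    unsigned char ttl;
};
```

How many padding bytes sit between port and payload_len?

2

Event: score at 0 (size 4, align 4) → ends 4; x at 4 (size 2, align 2) → ends 6; hp at 6 (size 2, align 2) → ends 8; total 8 bytes, alignment 4
proto at 0 (size 4, align 4) → ends 4
port at 4 (size 2, align 2) → ends 6
pad 2 to align 4 for payload_len
payload_len at 8 (size 8, align 4) → ends 16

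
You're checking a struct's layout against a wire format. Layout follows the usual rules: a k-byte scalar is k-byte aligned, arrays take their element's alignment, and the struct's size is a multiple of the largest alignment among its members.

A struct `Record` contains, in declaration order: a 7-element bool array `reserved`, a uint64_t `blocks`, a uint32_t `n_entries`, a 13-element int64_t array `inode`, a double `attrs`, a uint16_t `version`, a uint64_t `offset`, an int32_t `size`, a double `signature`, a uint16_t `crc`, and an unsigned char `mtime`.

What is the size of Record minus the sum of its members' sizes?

20

0..7  reserved  (7B, 1-aligned)
7..8  -- padding (1B)
8..16  blocks  (8B, 8-aligned)
16..20  n_entries  (4B, 4-aligned)
20..24  -- padding (4B)
24..128  inode  (104B, 8-aligned)
128..136  attrs  (8B, 8-aligned)
136..138  version  (2B, 2-aligned)
138..144  -- padding (6B)
144..152  offset  (8B, 8-aligned)
152..156  size  (4B, 4-aligned)
156..160  -- padding (4B)
160..168  signature  (8B, 8-aligned)
168..170  crc  (2B, 2-aligned)
170..171  mtime  (1B, 1-aligned)
171..176  -- tail padding (5B)
sizeof = 176, alignof = 8
data bytes 156, size 176 → padding 20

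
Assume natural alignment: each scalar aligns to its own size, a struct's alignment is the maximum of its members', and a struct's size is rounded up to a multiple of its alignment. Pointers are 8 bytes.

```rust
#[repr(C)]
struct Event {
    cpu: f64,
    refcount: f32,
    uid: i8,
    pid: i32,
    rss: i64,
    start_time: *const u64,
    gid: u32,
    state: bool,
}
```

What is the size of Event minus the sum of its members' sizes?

10

0..8  cpu  (8B, 8-aligned)
8..12  refcount  (4B, 4-aligned)
12..13  uid  (1B, 1-aligned)
13..16  -- padding (3B)
16..20  pid  (4B, 4-aligned)
20..24  -- padding (4B)
24..32  rss  (8B, 8-aligned)
32..40  start_time  (8B, 8-aligned)
40..44  gid  (4B, 4-aligned)
44..45  state  (1B, 1-aligned)
45..48  -- tail padding (3B)
sizeof = 48, alignof = 8
data bytes 38, size 48 → padding 10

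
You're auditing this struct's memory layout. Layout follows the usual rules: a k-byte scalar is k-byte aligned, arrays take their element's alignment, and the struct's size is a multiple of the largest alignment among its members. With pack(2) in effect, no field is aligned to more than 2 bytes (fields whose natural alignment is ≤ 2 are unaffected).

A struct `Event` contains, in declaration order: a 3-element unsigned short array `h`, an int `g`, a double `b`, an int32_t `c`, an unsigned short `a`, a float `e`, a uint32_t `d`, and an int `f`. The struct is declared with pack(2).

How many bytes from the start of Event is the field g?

6

h at 0 (size 6, align 2) → ends 6
g at 6 (size 4, align 2) → ends 10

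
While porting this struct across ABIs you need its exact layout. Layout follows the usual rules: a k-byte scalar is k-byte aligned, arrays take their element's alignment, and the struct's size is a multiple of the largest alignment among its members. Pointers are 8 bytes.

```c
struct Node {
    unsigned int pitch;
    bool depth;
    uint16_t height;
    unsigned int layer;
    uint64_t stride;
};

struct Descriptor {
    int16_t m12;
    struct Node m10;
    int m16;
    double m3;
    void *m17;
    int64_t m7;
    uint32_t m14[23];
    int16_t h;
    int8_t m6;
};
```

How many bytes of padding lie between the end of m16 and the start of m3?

Node: pitch at 0 (size 4, align 4) → ends 4; depth at 4 (size 1, align 1) → ends 5; pad 1 to align 2 for height; height at 6 (size 2, align 2) → ends 8; layer at 8 (size 4, align 4) → ends 12; pad 4 to align 8 for stride; stride at 16 (size 8, align 8) → ends 24; total 24 bytes, alignment 8
m12 at 0 (size 2, align 2) → ends 2
pad 6 to align 8 for m10
m10 at 8 (size 24, align 8) → ends 32
m16 at 32 (size 4, align 4) → ends 36
pad 4 to align 8 for m3
m3 at 40 (size 8, align 8) → ends 48

4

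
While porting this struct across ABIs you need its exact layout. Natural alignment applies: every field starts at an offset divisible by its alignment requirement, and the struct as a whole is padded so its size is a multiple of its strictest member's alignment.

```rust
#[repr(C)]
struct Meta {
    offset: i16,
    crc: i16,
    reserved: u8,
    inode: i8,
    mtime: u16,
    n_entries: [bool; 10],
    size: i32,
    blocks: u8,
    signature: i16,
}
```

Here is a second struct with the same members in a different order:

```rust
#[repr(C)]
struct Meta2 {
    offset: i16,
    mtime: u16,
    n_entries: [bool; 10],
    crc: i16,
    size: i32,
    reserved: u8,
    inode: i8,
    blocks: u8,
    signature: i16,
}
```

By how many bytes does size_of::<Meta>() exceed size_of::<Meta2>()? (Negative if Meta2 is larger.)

0

offset at 0 (size 2, align 2) → ends 2
crc at 2 (size 2, align 2) → ends 4
reserved at 4 (size 1, align 1) → ends 5
inode at 5 (size 1, align 1) → ends 6
mtime at 6 (size 2, align 2) → ends 8
n_entries at 8 (size 10, align 1) → ends 18
pad 2 to align 4 for size
size at 20 (size 4, align 4) → ends 24
blocks at 24 (size 1, align 1) → ends 25
pad 1 to align 2 for signature
signature at 26 (size 2, align 2) → ends 28
total 28 bytes, alignment 4
— Meta2 —
offset at 0 (size 2, align 2) → ends 2
mtime at 2 (size 2, align 2) → ends 4
n_entries at 4 (size 10, align 1) → ends 14
crc at 14 (size 2, align 2) → ends 16
size at 16 (size 4, align 4) → ends 20
reserved at 20 (size 1, align 1) → ends 21
inode at 21 (size 1, align 1) → ends 22
blocks at 22 (size 1, align 1) → ends 23
pad 1 to align 2 for signature
signature at 24 (size 2, align 2) → ends 26
tail pad 2 to reach multiple of 4
total 28 bytes, alignment 4
28 − 28 = 0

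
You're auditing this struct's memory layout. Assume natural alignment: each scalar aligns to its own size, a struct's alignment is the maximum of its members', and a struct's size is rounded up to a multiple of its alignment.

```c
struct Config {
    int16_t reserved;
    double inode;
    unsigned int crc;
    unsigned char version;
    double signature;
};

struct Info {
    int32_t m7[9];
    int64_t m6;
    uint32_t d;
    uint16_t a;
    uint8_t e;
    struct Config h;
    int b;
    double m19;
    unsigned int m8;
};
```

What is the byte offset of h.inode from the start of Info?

Config: @0: reserved [2B, align 2] → 2; +6 pad (align 8); @8: inode [8B, align 8] → 16; @16: crc [4B, align 4] → 20; @20: version [1B, align 1] → 21; +3 pad (align 8); @24: signature [8B, align 8] → 32; size 32, align 8
@0: m7 [36B, align 4] → 36
+4 pad (align 8)
@40: m6 [8B, align 8] → 48
@48: d [4B, align 4] → 52
@52: a [2B, align 2] → 54
@54: e [1B, align 1] → 55
+1 pad (align 8)
@56: h [32B, align 8] → 88
within Config: inode at 8
56 + 8 = 64

64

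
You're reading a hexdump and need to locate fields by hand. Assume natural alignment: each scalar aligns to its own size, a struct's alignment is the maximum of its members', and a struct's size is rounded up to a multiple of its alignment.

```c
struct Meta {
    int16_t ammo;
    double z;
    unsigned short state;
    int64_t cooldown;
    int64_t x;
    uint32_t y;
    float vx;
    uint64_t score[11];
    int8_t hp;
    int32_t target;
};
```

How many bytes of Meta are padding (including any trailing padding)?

15

ammo at 0 (size 2, align 2) → ends 2
pad 6 to align 8 for z
z at 8 (size 8, align 8) → ends 16
state at 16 (size 2, align 2) → ends 18
pad 6 to align 8 for cooldown
cooldown at 24 (size 8, align 8) → ends 32
x at 32 (size 8, align 8) → ends 40
y at 40 (size 4, align 4) → ends 44
vx at 44 (size 4, align 4) → ends 48
score at 48 (size 88, align 8) → ends 136
hp at 136 (size 1, align 1) → ends 137
pad 3 to align 4 for target
target at 140 (size 4, align 4) → ends 144
total 144 bytes, alignment 8
data bytes 129, size 144 → padding 15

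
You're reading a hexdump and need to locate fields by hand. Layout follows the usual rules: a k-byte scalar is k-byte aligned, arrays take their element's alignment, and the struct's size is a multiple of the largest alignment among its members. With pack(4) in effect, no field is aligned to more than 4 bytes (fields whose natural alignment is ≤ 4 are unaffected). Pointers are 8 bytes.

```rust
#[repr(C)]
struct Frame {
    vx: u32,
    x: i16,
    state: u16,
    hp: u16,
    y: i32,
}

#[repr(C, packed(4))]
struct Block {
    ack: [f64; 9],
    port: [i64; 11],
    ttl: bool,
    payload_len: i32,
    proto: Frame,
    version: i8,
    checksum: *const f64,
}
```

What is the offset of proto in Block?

Frame: vx at 0 (size 4, align 4) → ends 4; x at 4 (size 2, align 2) → ends 6; state at 6 (size 2, align 2) → ends 8; hp at 8 (size 2, align 2) → ends 10; pad 2 to align 4 for y; y at 12 (size 4, align 4) → ends 16; total 16 bytes, alignment 4
ack at 0 (size 72, align 4) → ends 72
port at 72 (size 88, align 4) → ends 160
ttl at 160 (size 1, align 1) → ends 161
pad 3 to align 4 for payload_len
payload_len at 164 (size 4, align 4) → ends 168
proto at 168 (size 16, align 4) → ends 184

168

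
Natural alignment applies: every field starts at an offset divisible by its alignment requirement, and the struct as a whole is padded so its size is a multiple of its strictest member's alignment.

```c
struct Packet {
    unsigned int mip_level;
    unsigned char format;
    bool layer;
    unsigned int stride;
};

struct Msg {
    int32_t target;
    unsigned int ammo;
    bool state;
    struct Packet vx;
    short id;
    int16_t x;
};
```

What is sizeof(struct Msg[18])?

504

Packet: @0: mip_level [4B, align 4] → 4; @4: format [1B, align 1] → 5; @5: layer [1B, align 1] → 6; +2 pad (align 4); @8: stride [4B, align 4] → 12; size 12, align 4
@0: target [4B, align 4] → 4
@4: ammo [4B, align 4] → 8
@8: state [1B, align 1] → 9
+3 pad (align 4)
@12: vx [12B, align 4] → 24
@24: id [2B, align 2] → 26
@26: x [2B, align 2] → 28
size 28, align 4
array of 18: 18 × 28 = 504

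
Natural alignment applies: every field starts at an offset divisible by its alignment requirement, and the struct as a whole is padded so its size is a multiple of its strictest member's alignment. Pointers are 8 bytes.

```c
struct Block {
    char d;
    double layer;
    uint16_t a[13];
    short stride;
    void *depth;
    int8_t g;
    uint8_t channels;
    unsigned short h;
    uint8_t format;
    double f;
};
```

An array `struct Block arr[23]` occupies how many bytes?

@0: d [1B, align 1] → 1
+7 pad (align 8)
@8: layer [8B, align 8] → 16
@16: a [26B, align 2] → 42
@42: stride [2B, align 2] → 44
+4 pad (align 8)
@48: depth [8B, align 8] → 56
@56: g [1B, align 1] → 57
@57: channels [1B, align 1] → 58
@58: h [2B, align 2] → 60
@60: format [1B, align 1] → 61
+3 pad (align 8)
@64: f [8B, align 8] → 72
size 72, align 8
array of 23: 23 × 72 = 1656

1656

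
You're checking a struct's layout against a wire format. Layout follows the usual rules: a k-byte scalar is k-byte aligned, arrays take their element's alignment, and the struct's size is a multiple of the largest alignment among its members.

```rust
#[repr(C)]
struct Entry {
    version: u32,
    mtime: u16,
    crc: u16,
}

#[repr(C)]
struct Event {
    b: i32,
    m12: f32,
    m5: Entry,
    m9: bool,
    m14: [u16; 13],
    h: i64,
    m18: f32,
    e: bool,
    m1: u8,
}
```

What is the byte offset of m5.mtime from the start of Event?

Entry: @0: version [4B, align 4] → 4; @4: mtime [2B, align 2] → 6; @6: crc [2B, align 2] → 8; size 8, align 4
@0: b [4B, align 4] → 4
@4: m12 [4B, align 4] → 8
@8: m5 [8B, align 4] → 16
within Entry: mtime at 4
8 + 4 = 12

12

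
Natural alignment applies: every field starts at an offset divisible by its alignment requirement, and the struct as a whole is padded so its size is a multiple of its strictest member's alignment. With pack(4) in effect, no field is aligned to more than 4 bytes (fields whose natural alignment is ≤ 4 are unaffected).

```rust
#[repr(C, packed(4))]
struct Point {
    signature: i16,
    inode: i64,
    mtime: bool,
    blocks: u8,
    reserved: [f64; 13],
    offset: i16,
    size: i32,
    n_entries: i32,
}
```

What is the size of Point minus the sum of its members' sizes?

signature at 0 (size 2, align 2) → ends 2
pad 2 to align 4 for inode
inode at 4 (size 8, align 4) → ends 12
mtime at 12 (size 1, align 1) → ends 13
blocks at 13 (size 1, align 1) → ends 14
pad 2 to align 4 for reserved
reserved at 16 (size 104, align 4) → ends 120
offset at 120 (size 2, align 2) → ends 122
pad 2 to align 4 for size
size at 124 (size 4, align 4) → ends 128
n_entries at 128 (size 4, align 4) → ends 132
total 132 bytes, alignment 4
data bytes 126, size 132 → padding 6

6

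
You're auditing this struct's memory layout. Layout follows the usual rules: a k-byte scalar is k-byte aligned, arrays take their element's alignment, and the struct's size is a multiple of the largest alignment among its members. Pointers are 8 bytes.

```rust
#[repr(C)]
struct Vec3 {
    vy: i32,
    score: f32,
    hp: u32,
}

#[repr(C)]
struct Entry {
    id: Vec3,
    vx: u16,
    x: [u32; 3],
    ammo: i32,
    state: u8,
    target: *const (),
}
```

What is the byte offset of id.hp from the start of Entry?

8

Vec3: vy at 0 (size 4, align 4) → ends 4; score at 4 (size 4, align 4) → ends 8; hp at 8 (size 4, align 4) → ends 12; total 12 bytes, alignment 4
id at 0 (size 12, align 4) → ends 12
within Vec3: hp at 8
0 + 8 = 8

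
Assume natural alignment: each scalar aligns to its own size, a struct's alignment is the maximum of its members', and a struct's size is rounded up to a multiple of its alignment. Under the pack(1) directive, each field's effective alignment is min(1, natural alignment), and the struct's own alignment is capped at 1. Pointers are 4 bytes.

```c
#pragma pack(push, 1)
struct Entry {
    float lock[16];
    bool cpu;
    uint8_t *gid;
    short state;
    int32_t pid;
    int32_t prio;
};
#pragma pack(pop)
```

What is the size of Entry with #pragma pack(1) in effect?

lock at 0 (size 64, align 1) → ends 64
cpu at 64 (size 1, align 1) → ends 65
gid at 65 (size 4, align 1) → ends 69
state at 69 (size 2, align 1) → ends 71
pid at 71 (size 4, align 1) → ends 75
prio at 75 (size 4, align 1) → ends 79
total 79 bytes, alignment 1

79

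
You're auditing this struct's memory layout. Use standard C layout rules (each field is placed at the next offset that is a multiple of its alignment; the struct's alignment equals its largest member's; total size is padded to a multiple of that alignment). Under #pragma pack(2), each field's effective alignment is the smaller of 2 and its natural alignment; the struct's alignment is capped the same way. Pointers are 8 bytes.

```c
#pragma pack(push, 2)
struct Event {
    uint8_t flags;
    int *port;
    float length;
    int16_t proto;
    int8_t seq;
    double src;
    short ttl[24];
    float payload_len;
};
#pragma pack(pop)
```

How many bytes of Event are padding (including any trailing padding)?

2

0..1  flags  (1B, 1-aligned)
1..2  -- padding (1B)
2..10  port  (8B, 2-aligned)
10..14  length  (4B, 2-aligned)
14..16  proto  (2B, 2-aligned)
16..17  seq  (1B, 1-aligned)
17..18  -- padding (1B)
18..26  src  (8B, 2-aligned)
26..74  ttl  (48B, 2-aligned)
74..78  payload_len  (4B, 2-aligned)
sizeof = 78, alignof = 2
data bytes 76, size 78 → padding 2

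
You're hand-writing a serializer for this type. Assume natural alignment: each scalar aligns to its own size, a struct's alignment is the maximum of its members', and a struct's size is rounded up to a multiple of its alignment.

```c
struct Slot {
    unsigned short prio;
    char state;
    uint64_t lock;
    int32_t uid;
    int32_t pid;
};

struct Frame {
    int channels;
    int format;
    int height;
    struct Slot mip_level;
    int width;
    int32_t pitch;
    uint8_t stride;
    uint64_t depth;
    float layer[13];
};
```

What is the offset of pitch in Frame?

Slot: 0..2  prio  (2B, 2-aligned); 2..3  state  (1B, 1-aligned); 3..8  -- padding (5B); 8..16  lock  (8B, 8-aligned); 16..20  uid  (4B, 4-aligned); 20..24  pid  (4B, 4-aligned); sizeof = 24, alignof = 8
0..4  channels  (4B, 4-aligned)
4..8  format  (4B, 4-aligned)
8..12  height  (4B, 4-aligned)
12..16  -- padding (4B)
16..40  mip_level  (24B, 8-aligned)
40..44  width  (4B, 4-aligned)
44..48  pitch  (4B, 4-aligned)

44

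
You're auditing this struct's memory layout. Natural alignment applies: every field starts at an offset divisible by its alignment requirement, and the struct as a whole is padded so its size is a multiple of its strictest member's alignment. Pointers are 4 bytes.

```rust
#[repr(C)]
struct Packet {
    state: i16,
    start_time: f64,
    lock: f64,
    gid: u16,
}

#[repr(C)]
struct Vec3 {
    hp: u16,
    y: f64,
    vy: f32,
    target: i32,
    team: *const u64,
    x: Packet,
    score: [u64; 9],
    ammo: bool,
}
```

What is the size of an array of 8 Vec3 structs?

1152

Packet: @0: state [2B, align 2] → 2; +6 pad (align 8); @8: start_time [8B, align 8] → 16; @16: lock [8B, align 8] → 24; @24: gid [2B, align 2] → 26; +6 tail pad (align 8); size 32, align 8
@0: hp [2B, align 2] → 2
+6 pad (align 8)
@8: y [8B, align 8] → 16
@16: vy [4B, align 4] → 20
@20: target [4B, align 4] → 24
@24: team [4B, align 4] → 28
+4 pad (align 8)
@32: x [32B, align 8] → 64
@64: score [72B, align 8] → 136
@136: ammo [1B, align 1] → 137
+7 tail pad (align 8)
size 144, align 8
array of 8: 8 × 144 = 1152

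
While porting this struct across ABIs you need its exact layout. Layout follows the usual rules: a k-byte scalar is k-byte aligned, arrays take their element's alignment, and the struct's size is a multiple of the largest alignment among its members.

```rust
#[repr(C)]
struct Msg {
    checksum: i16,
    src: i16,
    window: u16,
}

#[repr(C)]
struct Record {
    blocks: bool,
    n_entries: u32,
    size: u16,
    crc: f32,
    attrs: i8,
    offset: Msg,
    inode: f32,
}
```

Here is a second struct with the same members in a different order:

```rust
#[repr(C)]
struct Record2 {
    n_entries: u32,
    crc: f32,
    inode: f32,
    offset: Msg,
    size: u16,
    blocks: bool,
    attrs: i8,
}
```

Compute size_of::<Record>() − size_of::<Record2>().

4

Msg: 0..2  checksum  (2B, 2-aligned); 2..4  src  (2B, 2-aligned); 4..6  window  (2B, 2-aligned); sizeof = 6, alignof = 2
0..1  blocks  (1B, 1-aligned)
1..4  -- padding (3B)
4..8  n_entries  (4B, 4-aligned)
8..10  size  (2B, 2-aligned)
10..12  -- padding (2B)
12..16  crc  (4B, 4-aligned)
16..17  attrs  (1B, 1-aligned)
17..18  -- padding (1B)
18..24  offset  (6B, 2-aligned)
24..28  inode  (4B, 4-aligned)
sizeof = 28, alignof = 4
— Record2 —
0..4  n_entries  (4B, 4-aligned)
4..8  crc  (4B, 4-aligned)
8..12  inode  (4B, 4-aligned)
12..18  offset  (6B, 2-aligned)
18..20  size  (2B, 2-aligned)
20..21  blocks  (1B, 1-aligned)
21..22  attrs  (1B, 1-aligned)
22..24  -- tail padding (2B)
sizeof = 24, alignof = 4
28 − 24 = 4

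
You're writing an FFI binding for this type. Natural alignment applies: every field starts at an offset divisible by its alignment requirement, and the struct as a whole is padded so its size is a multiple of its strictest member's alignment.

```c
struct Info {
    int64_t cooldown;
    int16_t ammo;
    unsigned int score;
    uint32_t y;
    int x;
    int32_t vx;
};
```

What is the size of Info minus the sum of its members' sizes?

0..8  cooldown  (8B, 8-aligned)
8..10  ammo  (2B, 2-aligned)
10..12  -- padding (2B)
12..16  score  (4B, 4-aligned)
16..20  y  (4B, 4-aligned)
20..24  x  (4B, 4-aligned)
24..28  vx  (4B, 4-aligned)
28..32  -- tail padding (4B)
sizeof = 32, alignof = 8
data bytes 26, size 32 → padding 6

6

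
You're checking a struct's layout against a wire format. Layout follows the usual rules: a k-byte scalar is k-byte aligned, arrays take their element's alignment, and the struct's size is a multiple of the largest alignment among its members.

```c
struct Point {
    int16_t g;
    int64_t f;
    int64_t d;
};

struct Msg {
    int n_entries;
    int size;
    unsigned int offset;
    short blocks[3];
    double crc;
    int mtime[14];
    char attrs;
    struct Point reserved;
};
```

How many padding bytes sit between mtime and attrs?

Point: g at 0 (size 2, align 2) → ends 2; pad 6 to align 8 for f; f at 8 (size 8, align 8) → ends 16; d at 16 (size 8, align 8) → ends 24; total 24 bytes, alignment 8
n_entries at 0 (size 4, align 4) → ends 4
size at 4 (size 4, align 4) → ends 8
offset at 8 (size 4, align 4) → ends 12
blocks at 12 (size 6, align 2) → ends 18
pad 6 to align 8 for crc
crc at 24 (size 8, align 8) → ends 32
mtime at 32 (size 56, align 4) → ends 88
attrs at 88 (size 1, align 1) → ends 89

0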